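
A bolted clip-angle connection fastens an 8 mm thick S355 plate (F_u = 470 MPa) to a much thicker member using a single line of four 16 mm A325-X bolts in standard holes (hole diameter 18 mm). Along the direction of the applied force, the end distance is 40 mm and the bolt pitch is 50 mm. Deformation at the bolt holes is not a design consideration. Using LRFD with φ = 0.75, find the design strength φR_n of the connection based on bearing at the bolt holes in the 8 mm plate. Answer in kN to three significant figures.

537 kN

Per bolt r_n = 1.5 l_c t F_u ≤ 3.0 d t F_u; upper limit = 3.0 × 16 × 8 × 470 / 1000 = 180.5 kN.
Edge bolt: l_c = 40 − 18/2 = 31 mm → 1.5 × 31 × 8 × 470 / 1000 = 174.8 → r_n = 174.8 kN.
Interior bolts: l_c = 50 − 18 = 32 mm → 1.5 × 32 × 8 × 470 / 1000 = 180.5 → r_n = 180.5 kN.
R_n = 1 × 174.8 + 3 × 180.5 = 716.3 kN.
Design strength φR_n = 0.75 × 716.3 = 537 kN.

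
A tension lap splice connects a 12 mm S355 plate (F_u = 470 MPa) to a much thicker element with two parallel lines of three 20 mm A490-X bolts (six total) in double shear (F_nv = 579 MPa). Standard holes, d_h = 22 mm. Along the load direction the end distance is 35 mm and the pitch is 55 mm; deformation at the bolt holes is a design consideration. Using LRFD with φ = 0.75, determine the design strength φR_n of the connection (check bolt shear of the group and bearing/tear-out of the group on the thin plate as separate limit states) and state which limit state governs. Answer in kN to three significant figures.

914 kN (bearing governs)

Bolt shear: A_b = π·20²/4 = 314.2 mm²; R_n = 579 × 314.2 × 6 × 2 / 1000 = 2183 kN → 0.75 × 2183 = 1640 kN.
Bearing (1.2 l_c t F_u ≤ 2.4 d t F_u): upper limit = 2.4·20·12·470 / 1000 = 270.7 kN.
  Edge l_c = 35 − 22/2 = 24 → r_n = 162.4 kN; interior l_c = 55 − 22 = 33 → r_n = 223.3 kN.
  R_n,bearing = 2·162.4 + 4·223.3 = 1218 kN → 0.75 × 1218 = 914 kN.
Bearing governs: 914 kN.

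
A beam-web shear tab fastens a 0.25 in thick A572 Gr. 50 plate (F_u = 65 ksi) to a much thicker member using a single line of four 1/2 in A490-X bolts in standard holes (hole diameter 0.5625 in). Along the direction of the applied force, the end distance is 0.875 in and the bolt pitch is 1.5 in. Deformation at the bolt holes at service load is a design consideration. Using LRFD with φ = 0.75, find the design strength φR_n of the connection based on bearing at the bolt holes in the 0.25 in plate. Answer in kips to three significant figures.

49.8 kips

Per bolt r_n = 1.2 l_c t F_u ≤ 2.4 d t F_u; upper limit = 2.4 × 0.5 × 0.25 × 65 = 19.5 kips.
Edge bolt: l_c = 0.875 − 0.5625/2 = 0.5938 in → 1.2 × 0.5938 × 0.25 × 65 = 11.58 → r_n = 11.58 kips.
Interior bolts: l_c = 1.5 − 0.5625 = 0.9375 in → 1.2 × 0.9375 × 0.25 × 65 = 18.28 → r_n = 18.28 kips.
R_n = 1 × 11.58 + 3 × 18.28 = 66.42 kips.
Design strength φR_n = 0.75 × 66.42 = 49.8 kips.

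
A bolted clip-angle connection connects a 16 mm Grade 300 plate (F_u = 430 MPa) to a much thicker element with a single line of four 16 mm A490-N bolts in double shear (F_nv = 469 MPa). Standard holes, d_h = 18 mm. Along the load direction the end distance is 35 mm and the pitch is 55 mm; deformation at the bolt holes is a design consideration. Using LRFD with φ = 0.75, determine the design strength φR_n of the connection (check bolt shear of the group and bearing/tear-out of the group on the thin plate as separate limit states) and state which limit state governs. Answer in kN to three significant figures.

566 kN (bolt shear governs)

Bolt shear: A_b = π·16²/4 = 201.1 mm²; R_n = 469 × 201.1 × 4 × 2 / 1000 = 754.4 kN → 0.75 × 754.4 = 566 kN.
Bearing (1.2 l_c t F_u ≤ 2.4 d t F_u): upper limit = 2.4·16·16·430 / 1000 = 264.2 kN.
  Edge l_c = 35 − 18/2 = 26 → r_n = 214.7 kN; interior l_c = 55 − 18 = 37 → r_n = 264.2 kN.
  R_n,bearing = 1·214.7 + 3·264.2 = 1007 kN → 0.75 × 1007 = 755 kN.
Bolt shear governs: 566 kN.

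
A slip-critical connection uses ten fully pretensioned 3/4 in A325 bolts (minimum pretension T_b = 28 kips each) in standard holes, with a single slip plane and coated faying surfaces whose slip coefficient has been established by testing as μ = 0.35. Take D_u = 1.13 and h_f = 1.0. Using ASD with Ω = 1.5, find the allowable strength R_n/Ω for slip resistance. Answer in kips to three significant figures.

R_n = μ · D_u · h_f · T_b · n_s · n_b = 0.35 × 1.13 × 1.0 × 28 × 1 × 10 = 110.7 kips.
Allowable strength R_n/Ω = 110.7 / 1.5 = 73.8 kips.

73.8 kips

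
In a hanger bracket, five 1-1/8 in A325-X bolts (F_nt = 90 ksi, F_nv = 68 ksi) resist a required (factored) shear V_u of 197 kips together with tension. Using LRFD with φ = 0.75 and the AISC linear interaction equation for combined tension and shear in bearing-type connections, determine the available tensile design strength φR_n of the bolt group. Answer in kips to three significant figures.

A_b = π·1.125²/4 = 0.994 in²; f_rv = 197 / (5 × 0.994) = 39.64 ksi.
F'_nt = 1.3 F_nt − (F_nt / φF_nv) f_rv = 1.3·90 − (90/(0.75·68))·39.64 = 47.05 ksi, capped at F_nt → F'_nt = 47.05 ksi.
R_n = F'_nt · A_b · n = 47.05 × 0.994 × 5 = 233.9 kips.
Design strength φR_n = 0.75 × 233.9 = 175 kips.

175 kips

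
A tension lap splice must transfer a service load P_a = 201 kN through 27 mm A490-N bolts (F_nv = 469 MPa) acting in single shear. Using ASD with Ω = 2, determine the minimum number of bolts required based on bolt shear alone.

A_b = π·27²/4 = 572.6 mm².
Per-bolt allowable strength R_n/Ω = 469 × 572.6 × 1 / 1000 / 2 = 134.3 kN.
n ≥ 201 / 134.3 = 1.497 → use 2 bolts.

2 bolts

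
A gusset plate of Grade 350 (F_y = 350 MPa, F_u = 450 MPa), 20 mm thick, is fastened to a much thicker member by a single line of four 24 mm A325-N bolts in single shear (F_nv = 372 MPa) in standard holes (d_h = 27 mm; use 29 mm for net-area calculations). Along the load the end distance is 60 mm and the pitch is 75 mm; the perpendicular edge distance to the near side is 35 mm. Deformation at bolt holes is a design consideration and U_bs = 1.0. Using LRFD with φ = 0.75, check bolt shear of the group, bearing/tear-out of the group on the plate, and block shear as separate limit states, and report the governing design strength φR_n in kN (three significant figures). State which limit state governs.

505 kN (bolt shear governs)

Bolt shear: A_b = π·24²/4 = 452.4 mm²; R_n = 372 × 452.4 × 4 × 1 / 1000 = 673.2 kN → 0.75 × 673.2 = 505 kN.
Bearing: edge l_c = 46.5, r_n = 502.2 kN; interior l_c = 48, r_n = 518.4 kN; R_n = 502.2 + 3·518.4 = 2057 kN → 1540 kN.
Block shear: A_gv = 5700, A_nv = 3670, A_nt = 410 mm²; R_n = min(0.6F_uA_nv, 0.6F_yA_gv) + U_bs·F_u·A_nt = 1175 kN → 882 kN.
Bolt shear governs: 505 kN.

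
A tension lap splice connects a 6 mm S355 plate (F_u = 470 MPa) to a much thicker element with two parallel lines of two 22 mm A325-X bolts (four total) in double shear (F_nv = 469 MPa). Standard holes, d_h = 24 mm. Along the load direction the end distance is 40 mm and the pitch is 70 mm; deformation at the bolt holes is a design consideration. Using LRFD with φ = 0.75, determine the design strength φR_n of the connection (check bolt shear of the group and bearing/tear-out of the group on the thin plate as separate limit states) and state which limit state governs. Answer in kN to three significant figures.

365 kN (bearing governs)

Bolt shear: A_b = π·22²/4 = 380.1 mm²; R_n = 469 × 380.1 × 4 × 2 / 1000 = 1426 kN → 0.75 × 1426 = 1070 kN.
Bearing (1.2 l_c t F_u ≤ 2.4 d t F_u): upper limit = 2.4·22·6·470 / 1000 = 148.9 kN.
  Edge l_c = 40 − 24/2 = 28 → r_n = 94.75 kN; interior l_c = 70 − 24 = 46 → r_n = 148.9 kN.
  R_n,bearing = 2·94.75 + 2·148.9 = 487.3 kN → 0.75 × 487.3 = 365 kN.
Bearing governs: 365 kN.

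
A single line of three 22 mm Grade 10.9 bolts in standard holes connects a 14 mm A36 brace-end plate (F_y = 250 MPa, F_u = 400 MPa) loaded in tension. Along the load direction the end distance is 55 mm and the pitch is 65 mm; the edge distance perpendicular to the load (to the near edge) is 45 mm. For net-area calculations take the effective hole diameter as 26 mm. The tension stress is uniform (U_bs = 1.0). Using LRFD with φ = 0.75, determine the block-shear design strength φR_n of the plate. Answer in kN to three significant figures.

426 kN

Shear plane L_v = 55 + 2·65 = 185 mm; A_gv = 185 × 14 = 2590 mm².
A_nv = (185 − 2.5·26) × 14 = 1680 mm².
A_nt = (45 − 0.5·26) × 14 = 448 mm².
0.6 F_u A_nv = 403.2 kN; 0.6 F_y A_gv = 388.5 kN → shear yielding governs the shear term.
R_n = 388.5 + 1.0 × 400 × 448 / 1000 = 567.7 kN.
Design strength φR_n = 0.75 × 567.7 = 426 kN.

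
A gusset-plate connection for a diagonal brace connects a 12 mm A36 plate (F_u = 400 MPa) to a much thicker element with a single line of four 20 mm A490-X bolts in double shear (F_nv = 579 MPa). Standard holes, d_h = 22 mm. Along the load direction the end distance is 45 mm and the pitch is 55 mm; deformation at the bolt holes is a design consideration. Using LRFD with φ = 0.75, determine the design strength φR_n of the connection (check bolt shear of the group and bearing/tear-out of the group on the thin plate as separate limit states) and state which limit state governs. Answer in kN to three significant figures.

Bolt shear: A_b = π·20²/4 = 314.2 mm²; R_n = 579 × 314.2 × 4 × 2 / 1000 = 1455 kN → 0.75 × 1455 = 1090 kN.
Bearing (1.2 l_c t F_u ≤ 2.4 d t F_u): upper limit = 2.4·20·12·400 / 1000 = 230.4 kN.
  Edge l_c = 45 − 22/2 = 34 → r_n = 195.8 kN; interior l_c = 55 − 22 = 33 → r_n = 190.1 kN.
  R_n,bearing = 1·195.8 + 3·190.1 = 766.1 kN → 0.75 × 766.1 = 575 kN.
Bearing governs: 575 kN.

575 kN (bearing governs)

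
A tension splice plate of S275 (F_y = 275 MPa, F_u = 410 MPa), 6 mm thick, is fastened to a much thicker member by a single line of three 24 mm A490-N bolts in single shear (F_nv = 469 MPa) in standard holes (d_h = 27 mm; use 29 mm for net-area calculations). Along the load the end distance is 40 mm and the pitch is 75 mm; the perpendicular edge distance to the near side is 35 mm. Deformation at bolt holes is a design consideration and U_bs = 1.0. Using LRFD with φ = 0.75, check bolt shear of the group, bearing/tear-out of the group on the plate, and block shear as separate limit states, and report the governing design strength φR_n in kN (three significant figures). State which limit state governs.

168 kN (block shear governs)

Bolt shear: A_b = π·24²/4 = 452.4 mm²; R_n = 469 × 452.4 × 3 × 1 / 1000 = 636.5 kN → 0.75 × 636.5 = 477 kN.
Bearing: edge l_c = 26.5, r_n = 78.23 kN; interior l_c = 48, r_n = 141.7 kN; R_n = 78.23 + 2·141.7 = 361.6 kN → 271 kN.
Block shear: A_gv = 1140, A_nv = 705, A_nt = 123 mm²; R_n = min(0.6F_uA_nv, 0.6F_yA_gv) + U_bs·F_u·A_nt = 223.9 kN → 168 kN.
Block shear governs: 168 kN.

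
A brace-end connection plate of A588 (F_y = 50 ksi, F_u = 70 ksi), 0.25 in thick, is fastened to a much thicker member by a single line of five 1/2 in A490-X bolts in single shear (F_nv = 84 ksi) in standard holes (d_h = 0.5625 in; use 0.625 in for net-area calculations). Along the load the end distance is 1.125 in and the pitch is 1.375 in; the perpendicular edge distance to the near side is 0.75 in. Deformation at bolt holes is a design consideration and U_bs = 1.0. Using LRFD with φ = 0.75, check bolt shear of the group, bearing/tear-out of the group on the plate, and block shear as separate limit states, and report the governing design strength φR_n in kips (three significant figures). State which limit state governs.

35.8 kips (block shear governs)

Bolt shear: A_b = π·0.5²/4 = 0.1963 in²; R_n = 84 × 0.1963 × 5 × 1 = 82.47 kips → 0.75 × 82.47 = 61.9 kips.
Bearing: edge l_c = 0.8438, r_n = 17.72 kips; interior l_c = 0.8125, r_n = 17.06 kips; R_n = 17.72 + 4·17.06 = 85.97 kips → 64.5 kips.
Block shear: A_gv = 1.656, A_nv = 0.9531, A_nt = 0.1094 in²; R_n = min(0.6F_uA_nv, 0.6F_yA_gv) + U_bs·F_u·A_nt = 47.69 kips → 35.8 kips.
Block shear governs: 35.8 kips.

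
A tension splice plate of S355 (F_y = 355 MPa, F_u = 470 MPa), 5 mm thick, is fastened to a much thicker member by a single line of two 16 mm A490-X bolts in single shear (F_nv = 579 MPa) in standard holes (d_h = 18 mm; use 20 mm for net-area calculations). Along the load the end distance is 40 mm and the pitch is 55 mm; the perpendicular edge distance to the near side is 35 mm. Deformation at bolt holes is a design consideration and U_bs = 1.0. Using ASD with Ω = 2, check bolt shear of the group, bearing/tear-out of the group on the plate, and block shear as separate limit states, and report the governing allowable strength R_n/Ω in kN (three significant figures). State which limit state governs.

Bolt shear: A_b = π·16²/4 = 201.1 mm²; R_n = 579 × 201.1 × 2 × 1 / 1000 = 232.8 kN → 232.8 / 2 = 116 kN.
Bearing: edge l_c = 31, r_n = 87.42 kN; interior l_c = 37, r_n = 90.24 kN; R_n = 87.42 + 1·90.24 = 177.7 kN → 88.8 kN.
Block shear: A_gv = 475, A_nv = 325, A_nt = 125 mm²; R_n = min(0.6F_uA_nv, 0.6F_yA_gv) + U_bs·F_u·A_nt = 150.4 kN → 75.2 kN.
Block shear governs: 75.2 kN.

75.2 kN (block shear governs)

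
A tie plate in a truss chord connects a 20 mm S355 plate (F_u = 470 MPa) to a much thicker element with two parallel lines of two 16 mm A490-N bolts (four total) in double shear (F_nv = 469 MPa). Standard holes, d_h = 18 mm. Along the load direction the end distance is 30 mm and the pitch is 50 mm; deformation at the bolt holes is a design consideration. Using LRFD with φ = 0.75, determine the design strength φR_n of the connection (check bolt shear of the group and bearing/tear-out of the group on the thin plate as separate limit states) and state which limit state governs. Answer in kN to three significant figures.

566 kN (bolt shear governs)

Bolt shear: A_b = π·16²/4 = 201.1 mm²; R_n = 469 × 201.1 × 4 × 2 / 1000 = 754.4 kN → 0.75 × 754.4 = 566 kN.
Bearing (1.2 l_c t F_u ≤ 2.4 d t F_u): upper limit = 2.4·16·20·470 / 1000 = 361 kN.
  Edge l_c = 30 − 18/2 = 21 → r_n = 236.9 kN; interior l_c = 50 − 18 = 32 → r_n = 361 kN.
  R_n,bearing = 2·236.9 + 2·361 = 1196 kN → 0.75 × 1196 = 897 kN.
Bolt shear governs: 566 kN.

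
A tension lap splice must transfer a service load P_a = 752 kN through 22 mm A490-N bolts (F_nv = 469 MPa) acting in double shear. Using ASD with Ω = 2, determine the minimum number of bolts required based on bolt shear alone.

5 bolts

A_b = π·22²/4 = 380.1 mm².
Per-bolt allowable strength R_n/Ω = 469 × 380.1 × 2 / 1000 / 2 = 178.3 kN.
n ≥ 752 / 178.3 = 4.218 → use 5 bolts.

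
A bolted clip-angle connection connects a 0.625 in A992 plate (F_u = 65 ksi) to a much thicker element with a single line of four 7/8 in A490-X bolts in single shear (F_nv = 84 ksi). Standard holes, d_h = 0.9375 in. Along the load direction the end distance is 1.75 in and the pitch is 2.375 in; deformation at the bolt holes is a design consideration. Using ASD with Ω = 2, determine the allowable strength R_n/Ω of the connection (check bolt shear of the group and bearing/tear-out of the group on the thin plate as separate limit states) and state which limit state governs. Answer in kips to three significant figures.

Bolt shear: A_b = π·0.875²/4 = 0.6013 in²; R_n = 84 × 0.6013 × 4 × 1 = 202 kips → 202 / 2 = 101 kips.
Bearing (1.2 l_c t F_u ≤ 2.4 d t F_u): upper limit = 2.4·0.875·0.625·65 = 85.31 kips.
  Edge l_c = 1.75 − 0.9375/2 = 1.281 → r_n = 62.46 kips; interior l_c = 2.375 − 0.9375 = 1.438 → r_n = 70.08 kips.
  R_n,bearing = 1·62.46 + 3·70.08 = 272.7 kips → 272.7 / 2 = 136 kips.
Bolt shear governs: 101 kips.

101 kips (bolt shear governs)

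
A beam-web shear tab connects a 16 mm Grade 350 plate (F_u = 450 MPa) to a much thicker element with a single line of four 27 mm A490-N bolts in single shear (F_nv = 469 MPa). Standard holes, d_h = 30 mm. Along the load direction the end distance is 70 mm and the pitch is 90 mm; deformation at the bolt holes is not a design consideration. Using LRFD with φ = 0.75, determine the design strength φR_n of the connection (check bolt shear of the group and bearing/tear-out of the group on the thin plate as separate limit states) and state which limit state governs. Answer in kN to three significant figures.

806 kN (bolt shear governs)

Bolt shear: A_b = π·27²/4 = 572.6 mm²; R_n = 469 × 572.6 × 4 × 1 / 1000 = 1074 kN → 0.75 × 1074 = 806 kN.
Bearing (1.5 l_c t F_u ≤ 3.0 d t F_u): upper limit = 3.0·27·16·450 / 1000 = 583.2 kN.
  Edge l_c = 70 − 30/2 = 55 → r_n = 583.2 kN; interior l_c = 90 − 30 = 60 → r_n = 583.2 kN.
  R_n,bearing = 1·583.2 + 3·583.2 = 2333 kN → 0.75 × 2333 = 1750 kN.
Bolt shear governs: 806 kN.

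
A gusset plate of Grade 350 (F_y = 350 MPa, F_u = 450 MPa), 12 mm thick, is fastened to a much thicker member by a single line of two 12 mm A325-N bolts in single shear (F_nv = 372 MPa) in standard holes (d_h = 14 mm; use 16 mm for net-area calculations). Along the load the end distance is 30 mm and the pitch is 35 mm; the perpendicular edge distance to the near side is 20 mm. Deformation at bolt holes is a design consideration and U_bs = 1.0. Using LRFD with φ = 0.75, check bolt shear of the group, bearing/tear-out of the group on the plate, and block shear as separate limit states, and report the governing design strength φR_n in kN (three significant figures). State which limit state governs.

Bolt shear: A_b = π·12²/4 = 113.1 mm²; R_n = 372 × 113.1 × 2 × 1 / 1000 = 84.14 kN → 0.75 × 84.14 = 63.1 kN.
Bearing: edge l_c = 23, r_n = 149 kN; interior l_c = 21, r_n = 136.1 kN; R_n = 149 + 1·136.1 = 285.1 kN → 214 kN.
Block shear: A_gv = 780, A_nv = 492, A_nt = 144 mm²; R_n = min(0.6F_uA_nv, 0.6F_yA_gv) + U_bs·F_u·A_nt = 197.6 kN → 148 kN.
Bolt shear governs: 63.1 kN.

63.1 kN (bolt shear governs)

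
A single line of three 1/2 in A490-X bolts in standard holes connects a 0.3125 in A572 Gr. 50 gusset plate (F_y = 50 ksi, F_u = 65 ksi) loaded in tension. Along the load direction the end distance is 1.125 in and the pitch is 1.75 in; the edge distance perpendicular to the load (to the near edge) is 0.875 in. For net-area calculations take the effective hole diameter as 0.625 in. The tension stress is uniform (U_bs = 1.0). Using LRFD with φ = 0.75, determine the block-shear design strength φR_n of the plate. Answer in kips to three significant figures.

Shear plane L_v = 1.125 + 2·1.75 = 4.625 in; A_gv = 4.625 × 0.3125 = 1.445 in².
A_nv = (4.625 − 2.5·0.625) × 0.3125 = 0.957 in².
A_nt = (0.875 − 0.5·0.625) × 0.3125 = 0.1758 in².
0.6 F_u A_nv = 37.32 kips; 0.6 F_y A_gv = 43.36 kips → shear rupture governs the shear term.
R_n = 37.32 + 1.0 × 65 × 0.1758 = 48.75 kips.
Design strength φR_n = 0.75 × 48.75 = 36.6 kips.

36.6 kips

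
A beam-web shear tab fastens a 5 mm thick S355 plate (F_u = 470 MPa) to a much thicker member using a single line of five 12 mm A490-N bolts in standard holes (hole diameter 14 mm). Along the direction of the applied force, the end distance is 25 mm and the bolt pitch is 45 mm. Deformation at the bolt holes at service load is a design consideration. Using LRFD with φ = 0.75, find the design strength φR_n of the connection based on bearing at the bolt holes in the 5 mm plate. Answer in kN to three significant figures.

241 kN

Per bolt r_n = 1.2 l_c t F_u ≤ 2.4 d t F_u; upper limit = 2.4 × 12 × 5 × 470 / 1000 = 67.68 kN.
Edge bolt: l_c = 25 − 14/2 = 18 mm → 1.2 × 18 × 5 × 470 / 1000 = 50.76 → r_n = 50.76 kN.
Interior bolts: l_c = 45 − 14 = 31 mm → 1.2 × 31 × 5 × 470 / 1000 = 87.42 → r_n = 67.68 kN.
R_n = 1 × 50.76 + 4 × 67.68 = 321.5 kN.
Design strength φR_n = 0.75 × 321.5 = 241 kN.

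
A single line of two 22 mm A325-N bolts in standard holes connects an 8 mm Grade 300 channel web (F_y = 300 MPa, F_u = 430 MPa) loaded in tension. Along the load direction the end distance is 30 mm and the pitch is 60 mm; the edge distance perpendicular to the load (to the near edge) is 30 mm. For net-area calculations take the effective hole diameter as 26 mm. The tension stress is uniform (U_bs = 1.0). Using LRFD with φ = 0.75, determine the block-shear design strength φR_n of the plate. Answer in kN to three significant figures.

Shear plane L_v = 30 + 1·60 = 90 mm; A_gv = 90 × 8 = 720 mm².
A_nv = (90 − 1.5·26) × 8 = 408 mm².
A_nt = (30 − 0.5·26) × 8 = 136 mm².
0.6 F_u A_nv = 105.3 kN; 0.6 F_y A_gv = 129.6 kN → shear rupture governs the shear term.
R_n = 105.3 + 1.0 × 430 × 136 / 1000 = 163.7 kN.
Design strength φR_n = 0.75 × 163.7 = 123 kN.

123 kN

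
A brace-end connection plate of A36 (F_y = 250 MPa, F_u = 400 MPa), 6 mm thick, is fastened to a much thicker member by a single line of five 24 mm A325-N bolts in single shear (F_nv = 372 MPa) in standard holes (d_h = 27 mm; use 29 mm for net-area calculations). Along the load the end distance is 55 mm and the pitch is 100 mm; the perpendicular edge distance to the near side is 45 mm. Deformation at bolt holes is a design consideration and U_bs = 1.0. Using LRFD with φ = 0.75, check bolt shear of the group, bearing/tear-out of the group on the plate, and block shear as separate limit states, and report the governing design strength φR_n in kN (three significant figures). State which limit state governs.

Bolt shear: A_b = π·24²/4 = 452.4 mm²; R_n = 372 × 452.4 × 5 × 1 / 1000 = 841.4 kN → 0.75 × 841.4 = 631 kN.
Bearing: edge l_c = 41.5, r_n = 119.5 kN; interior l_c = 73, r_n = 138.2 kN; R_n = 119.5 + 4·138.2 = 672.5 kN → 504 kN.
Block shear: A_gv = 2730, A_nv = 1947, A_nt = 183 mm²; R_n = min(0.6F_uA_nv, 0.6F_yA_gv) + U_bs·F_u·A_nt = 482.7 kN → 362 kN.
Block shear governs: 362 kN.

362 kN (block shear governs)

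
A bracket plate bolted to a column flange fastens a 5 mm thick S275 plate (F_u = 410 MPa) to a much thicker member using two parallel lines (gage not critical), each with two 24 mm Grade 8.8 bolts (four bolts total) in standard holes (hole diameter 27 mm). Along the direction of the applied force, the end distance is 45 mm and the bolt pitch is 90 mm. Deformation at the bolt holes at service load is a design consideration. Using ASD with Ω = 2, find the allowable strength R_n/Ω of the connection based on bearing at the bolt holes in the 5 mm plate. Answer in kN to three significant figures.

Per bolt r_n = 1.2 l_c t F_u ≤ 2.4 d t F_u; upper limit = 2.4 × 24 × 5 × 410 / 1000 = 118.1 kN.
Edge bolt: l_c = 45 − 27/2 = 31.5 mm → 1.2 × 31.5 × 5 × 410 / 1000 = 77.49 → r_n = 77.49 kN.
Interior bolts: l_c = 90 − 27 = 63 mm → 1.2 × 63 × 5 × 410 / 1000 = 155 → r_n = 118.1 kN.
R_n = 2 × 77.49 + 2 × 118.1 = 391.1 kN.
Allowable strength R_n/Ω = 391.1 / 2 = 196 kN.

196 kN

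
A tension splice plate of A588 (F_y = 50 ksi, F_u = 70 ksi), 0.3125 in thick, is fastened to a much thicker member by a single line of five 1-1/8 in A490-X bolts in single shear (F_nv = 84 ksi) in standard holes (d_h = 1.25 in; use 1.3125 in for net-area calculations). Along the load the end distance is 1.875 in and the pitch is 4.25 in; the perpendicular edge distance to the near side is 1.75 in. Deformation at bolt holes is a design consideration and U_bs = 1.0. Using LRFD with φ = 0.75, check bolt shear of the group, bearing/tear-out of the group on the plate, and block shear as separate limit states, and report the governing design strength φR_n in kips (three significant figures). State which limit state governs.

146 kips (block shear governs)

Bolt shear: A_b = π·1.125²/4 = 0.994 in²; R_n = 84 × 0.994 × 5 × 1 = 417.5 kips → 0.75 × 417.5 = 313 kips.
Bearing: edge l_c = 1.25, r_n = 32.81 kips; interior l_c = 3, r_n = 59.06 kips; R_n = 32.81 + 4·59.06 = 269.1 kips → 202 kips.
Block shear: A_gv = 5.898, A_nv = 4.053, A_nt = 0.3418 in²; R_n = min(0.6F_uA_nv, 0.6F_yA_gv) + U_bs·F_u·A_nt = 194.1 kips → 146 kips.
Block shear governs: 146 kips.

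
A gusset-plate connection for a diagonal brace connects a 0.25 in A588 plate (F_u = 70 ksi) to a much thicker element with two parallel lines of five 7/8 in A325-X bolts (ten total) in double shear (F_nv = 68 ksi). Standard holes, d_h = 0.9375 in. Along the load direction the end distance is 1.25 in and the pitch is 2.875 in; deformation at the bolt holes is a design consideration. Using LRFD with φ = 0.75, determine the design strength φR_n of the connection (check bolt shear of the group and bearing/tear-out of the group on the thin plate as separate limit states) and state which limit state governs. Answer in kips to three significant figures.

245 kips (bearing governs)

Bolt shear: A_b = π·0.875²/4 = 0.6013 in²; R_n = 68 × 0.6013 × 10 × 2 = 817.8 kips → 0.75 × 817.8 = 613 kips.
Bearing (1.2 l_c t F_u ≤ 2.4 d t F_u): upper limit = 2.4·0.875·0.25·70 = 36.75 kips.
  Edge l_c = 1.25 − 0.9375/2 = 0.7812 → r_n = 16.41 kips; interior l_c = 2.875 − 0.9375 = 1.938 → r_n = 36.75 kips.
  R_n,bearing = 2·16.41 + 8·36.75 = 326.8 kips → 0.75 × 326.8 = 245 kips.
Bearing governs: 245 kips.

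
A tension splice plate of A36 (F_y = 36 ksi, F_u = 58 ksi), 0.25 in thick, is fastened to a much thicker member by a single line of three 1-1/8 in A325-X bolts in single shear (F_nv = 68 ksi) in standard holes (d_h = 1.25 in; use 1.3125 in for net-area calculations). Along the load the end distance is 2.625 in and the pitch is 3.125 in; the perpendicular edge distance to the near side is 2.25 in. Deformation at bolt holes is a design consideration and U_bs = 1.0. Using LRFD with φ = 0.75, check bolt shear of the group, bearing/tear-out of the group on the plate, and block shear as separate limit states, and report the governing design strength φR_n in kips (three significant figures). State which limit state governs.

Bolt shear: A_b = π·1.125²/4 = 0.994 in²; R_n = 68 × 0.994 × 3 × 1 = 202.8 kips → 0.75 × 202.8 = 152 kips.
Bearing: edge l_c = 2, r_n = 34.8 kips; interior l_c = 1.875, r_n = 32.62 kips; R_n = 34.8 + 2·32.62 = 100 kips → 75 kips.
Block shear: A_gv = 2.219, A_nv = 1.398, A_nt = 0.3984 in²; R_n = min(0.6F_uA_nv, 0.6F_yA_gv) + U_bs·F_u·A_nt = 71.03 kips → 53.3 kips.
Block shear governs: 53.3 kips.

53.3 kips (block shear governs)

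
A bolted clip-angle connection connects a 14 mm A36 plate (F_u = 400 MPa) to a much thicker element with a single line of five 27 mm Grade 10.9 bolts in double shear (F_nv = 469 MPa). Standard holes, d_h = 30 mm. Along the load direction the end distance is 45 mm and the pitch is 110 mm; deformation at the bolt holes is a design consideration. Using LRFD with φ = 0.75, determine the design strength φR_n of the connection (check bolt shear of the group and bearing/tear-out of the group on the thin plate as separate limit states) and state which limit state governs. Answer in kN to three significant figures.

1240 kN (bearing governs)

Bolt shear: A_b = π·27²/4 = 572.6 mm²; R_n = 469 × 572.6 × 5 × 2 / 1000 = 2685 kN → 0.75 × 2685 = 2010 kN.
Bearing (1.2 l_c t F_u ≤ 2.4 d t F_u): upper limit = 2.4·27·14·400 / 1000 = 362.9 kN.
  Edge l_c = 45 − 30/2 = 30 → r_n = 201.6 kN; interior l_c = 110 − 30 = 80 → r_n = 362.9 kN.
  R_n,bearing = 1·201.6 + 4·362.9 = 1653 kN → 0.75 × 1653 = 1240 kN.
Bearing governs: 1240 kN.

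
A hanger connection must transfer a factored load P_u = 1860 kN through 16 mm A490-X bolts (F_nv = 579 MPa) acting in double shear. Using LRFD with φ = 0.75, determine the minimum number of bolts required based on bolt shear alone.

11 bolts

A_b = π·16²/4 = 201.1 mm².
Per-bolt design strength φR_n = 0.75 × 579 × 201.1 × 2 / 1000 = 174.6 kN.
n ≥ 1860 / 174.6 = 10.65 → use 11 bolts.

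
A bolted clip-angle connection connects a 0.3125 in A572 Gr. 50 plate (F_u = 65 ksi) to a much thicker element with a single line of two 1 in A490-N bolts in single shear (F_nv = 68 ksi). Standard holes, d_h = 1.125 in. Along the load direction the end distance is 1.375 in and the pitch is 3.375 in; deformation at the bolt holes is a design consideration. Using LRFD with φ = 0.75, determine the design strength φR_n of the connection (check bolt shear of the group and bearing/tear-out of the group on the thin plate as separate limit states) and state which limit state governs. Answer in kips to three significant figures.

Bolt shear: A_b = π·1²/4 = 0.7854 in²; R_n = 68 × 0.7854 × 2 × 1 = 106.8 kips → 0.75 × 106.8 = 80.1 kips.
Bearing (1.2 l_c t F_u ≤ 2.4 d t F_u): upper limit = 2.4·1·0.3125·65 = 48.75 kips.
  Edge l_c = 1.375 − 1.125/2 = 0.8125 → r_n = 19.8 kips; interior l_c = 3.375 − 1.125 = 2.25 → r_n = 48.75 kips.
  R_n,bearing = 1·19.8 + 1·48.75 = 68.55 kips → 0.75 × 68.55 = 51.4 kips.
Bearing governs: 51.4 kips.

51.4 kips (bearing governs)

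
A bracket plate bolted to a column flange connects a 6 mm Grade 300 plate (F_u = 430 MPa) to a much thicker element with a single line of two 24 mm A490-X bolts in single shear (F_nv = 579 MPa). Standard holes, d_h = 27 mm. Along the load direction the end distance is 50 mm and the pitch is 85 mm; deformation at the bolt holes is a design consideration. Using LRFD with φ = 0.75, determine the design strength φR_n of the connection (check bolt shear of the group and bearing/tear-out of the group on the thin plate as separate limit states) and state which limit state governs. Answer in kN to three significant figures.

196 kN (bearing governs)

Bolt shear: A_b = π·24²/4 = 452.4 mm²; R_n = 579 × 452.4 × 2 × 1 / 1000 = 523.9 kN → 0.75 × 523.9 = 393 kN.
Bearing (1.2 l_c t F_u ≤ 2.4 d t F_u): upper limit = 2.4·24·6·430 / 1000 = 148.6 kN.
  Edge l_c = 50 − 27/2 = 36.5 → r_n = 113 kN; interior l_c = 85 − 27 = 58 → r_n = 148.6 kN.
  R_n,bearing = 1·113 + 1·148.6 = 261.6 kN → 0.75 × 261.6 = 196 kN.
Bearing governs: 196 kN.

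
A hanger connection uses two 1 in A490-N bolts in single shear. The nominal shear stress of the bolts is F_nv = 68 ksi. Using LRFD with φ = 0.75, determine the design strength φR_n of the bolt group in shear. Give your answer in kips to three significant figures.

80.1 kips

A_b = π × 1² / 4 = 0.7854 in².
R_n = F_nv · A_b · n · n_s = 68 × 0.7854 × 2 × 1 = 106.8 kips.
Design strength φR_n = 0.75 × 106.8 = 80.1 kips.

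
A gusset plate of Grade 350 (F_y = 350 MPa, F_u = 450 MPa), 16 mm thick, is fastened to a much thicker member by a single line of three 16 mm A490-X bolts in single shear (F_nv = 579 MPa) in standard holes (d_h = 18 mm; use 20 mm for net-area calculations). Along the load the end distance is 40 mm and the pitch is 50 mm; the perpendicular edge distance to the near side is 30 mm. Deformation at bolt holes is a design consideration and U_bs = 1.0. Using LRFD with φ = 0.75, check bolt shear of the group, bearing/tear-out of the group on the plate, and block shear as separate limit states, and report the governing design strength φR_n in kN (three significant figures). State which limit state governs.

262 kN (bolt shear governs)

Bolt shear: A_b = π·16²/4 = 201.1 mm²; R_n = 579 × 201.1 × 3 × 1 / 1000 = 349.2 kN → 0.75 × 349.2 = 262 kN.
Bearing: edge l_c = 31, r_n = 267.8 kN; interior l_c = 32, r_n = 276.5 kN; R_n = 267.8 + 2·276.5 = 820.8 kN → 616 kN.
Block shear: A_gv = 2240, A_nv = 1440, A_nt = 320 mm²; R_n = min(0.6F_uA_nv, 0.6F_yA_gv) + U_bs·F_u·A_nt = 532.8 kN → 400 kN.
Bolt shear governs: 262 kN.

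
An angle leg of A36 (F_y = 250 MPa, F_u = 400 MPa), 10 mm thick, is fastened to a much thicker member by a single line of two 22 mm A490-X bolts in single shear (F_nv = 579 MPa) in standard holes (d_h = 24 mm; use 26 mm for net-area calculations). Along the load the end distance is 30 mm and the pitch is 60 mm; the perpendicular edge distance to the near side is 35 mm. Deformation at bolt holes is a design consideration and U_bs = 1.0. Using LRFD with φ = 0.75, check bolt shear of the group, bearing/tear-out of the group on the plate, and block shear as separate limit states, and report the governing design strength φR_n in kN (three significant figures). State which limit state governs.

158 kN (block shear governs)

Bolt shear: A_b = π·22²/4 = 380.1 mm²; R_n = 579 × 380.1 × 2 × 1 / 1000 = 440.2 kN → 0.75 × 440.2 = 330 kN.
Bearing: edge l_c = 18, r_n = 86.4 kN; interior l_c = 36, r_n = 172.8 kN; R_n = 86.4 + 1·172.8 = 259.2 kN → 194 kN.
Block shear: A_gv = 900, A_nv = 510, A_nt = 220 mm²; R_n = min(0.6F_uA_nv, 0.6F_yA_gv) + U_bs·F_u·A_nt = 210.4 kN → 158 kN.
Block shear governs: 158 kN.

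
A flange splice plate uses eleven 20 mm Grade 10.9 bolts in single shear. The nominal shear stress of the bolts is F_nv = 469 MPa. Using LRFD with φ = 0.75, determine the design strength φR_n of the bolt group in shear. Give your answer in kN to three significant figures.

A_b = π × 20² / 4 = 314.2 mm².
R_n = F_nv · A_b · n · n_s = 469 × 314.2 × 11 × 1 / 1000 = 1621 kN.
Design strength φR_n = 0.75 × 1621 = 1220 kN.

1220 kN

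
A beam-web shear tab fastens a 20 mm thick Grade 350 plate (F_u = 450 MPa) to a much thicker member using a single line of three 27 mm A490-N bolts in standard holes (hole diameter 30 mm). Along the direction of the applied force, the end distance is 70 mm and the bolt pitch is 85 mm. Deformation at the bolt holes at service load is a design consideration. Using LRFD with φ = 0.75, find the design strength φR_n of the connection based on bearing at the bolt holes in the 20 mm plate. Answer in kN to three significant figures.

1310 kN

Per bolt r_n = 1.2 l_c t F_u ≤ 2.4 d t F_u; upper limit = 2.4 × 27 × 20 × 450 / 1000 = 583.2 kN.
Edge bolt: l_c = 70 − 30/2 = 55 mm → 1.2 × 55 × 20 × 450 / 1000 = 594 → r_n = 583.2 kN.
Interior bolts: l_c = 85 − 30 = 55 mm → 1.2 × 55 × 20 × 450 / 1000 = 594 → r_n = 583.2 kN.
R_n = 1 × 583.2 + 2 × 583.2 = 1750 kN.
Design strength φR_n = 0.75 × 1750 = 1310 kN.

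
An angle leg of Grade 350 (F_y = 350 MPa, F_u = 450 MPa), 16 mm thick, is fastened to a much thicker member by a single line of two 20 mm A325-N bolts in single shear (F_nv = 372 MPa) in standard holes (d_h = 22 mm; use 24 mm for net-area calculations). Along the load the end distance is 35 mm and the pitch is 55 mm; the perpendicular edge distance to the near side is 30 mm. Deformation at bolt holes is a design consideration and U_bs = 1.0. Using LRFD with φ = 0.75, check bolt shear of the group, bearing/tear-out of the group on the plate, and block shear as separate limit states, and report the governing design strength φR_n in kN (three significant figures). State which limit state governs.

175 kN (bolt shear governs)

Bolt shear: A_b = π·20²/4 = 314.2 mm²; R_n = 372 × 314.2 × 2 × 1 / 1000 = 233.7 kN → 0.75 × 233.7 = 175 kN.
Bearing: edge l_c = 24, r_n = 207.4 kN; interior l_c = 33, r_n = 285.1 kN; R_n = 207.4 + 1·285.1 = 492.5 kN → 369 kN.
Block shear: A_gv = 1440, A_nv = 864, A_nt = 288 mm²; R_n = min(0.6F_uA_nv, 0.6F_yA_gv) + U_bs·F_u·A_nt = 362.9 kN → 272 kN.
Bolt shear governs: 175 kN.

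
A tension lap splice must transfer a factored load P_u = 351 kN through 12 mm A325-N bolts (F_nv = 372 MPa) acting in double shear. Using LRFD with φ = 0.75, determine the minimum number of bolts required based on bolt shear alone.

A_b = π·12²/4 = 113.1 mm².
Per-bolt design strength φR_n = 0.75 × 372 × 113.1 × 2 / 1000 = 63.11 kN.
n ≥ 351 / 63.11 = 5.562 → use 6 bolts.

6 bolts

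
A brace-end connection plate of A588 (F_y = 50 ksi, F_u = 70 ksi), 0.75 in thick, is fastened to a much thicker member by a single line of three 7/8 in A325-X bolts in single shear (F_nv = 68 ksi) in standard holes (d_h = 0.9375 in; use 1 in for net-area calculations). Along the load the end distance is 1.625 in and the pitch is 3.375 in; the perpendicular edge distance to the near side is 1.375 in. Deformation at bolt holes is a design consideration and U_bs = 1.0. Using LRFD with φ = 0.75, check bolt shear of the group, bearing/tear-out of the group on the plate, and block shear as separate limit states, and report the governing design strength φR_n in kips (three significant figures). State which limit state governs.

Bolt shear: A_b = π·0.875²/4 = 0.6013 in²; R_n = 68 × 0.6013 × 3 × 1 = 122.7 kips → 0.75 × 122.7 = 92 kips.
Bearing: edge l_c = 1.156, r_n = 72.84 kips; interior l_c = 2.438, r_n = 110.3 kips; R_n = 72.84 + 2·110.3 = 293.3 kips → 220 kips.
Block shear: A_gv = 6.281, A_nv = 4.406, A_nt = 0.6562 in²; R_n = min(0.6F_uA_nv, 0.6F_yA_gv) + U_bs·F_u·A_nt = 231 kips → 173 kips.
Bolt shear governs: 92 kips.

92 kips (bolt shear governs)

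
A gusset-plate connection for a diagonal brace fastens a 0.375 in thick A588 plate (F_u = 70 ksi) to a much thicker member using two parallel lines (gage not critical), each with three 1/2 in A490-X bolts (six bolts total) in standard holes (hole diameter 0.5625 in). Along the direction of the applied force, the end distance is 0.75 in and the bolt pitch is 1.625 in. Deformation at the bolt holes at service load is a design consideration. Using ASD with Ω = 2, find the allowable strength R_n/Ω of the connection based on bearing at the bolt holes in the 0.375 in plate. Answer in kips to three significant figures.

77.8 kips

Per bolt r_n = 1.2 l_c t F_u ≤ 2.4 d t F_u; upper limit = 2.4 × 0.5 × 0.375 × 70 = 31.5 kips.
Edge bolt: l_c = 0.75 − 0.5625/2 = 0.4688 in → 1.2 × 0.4688 × 0.375 × 70 = 14.77 → r_n = 14.77 kips.
Interior bolts: l_c = 1.625 − 0.5625 = 1.062 in → 1.2 × 1.062 × 0.375 × 70 = 33.47 → r_n = 31.5 kips.
R_n = 2 × 14.77 + 4 × 31.5 = 155.5 kips.
Allowable strength R_n/Ω = 155.5 / 2 = 77.8 kips.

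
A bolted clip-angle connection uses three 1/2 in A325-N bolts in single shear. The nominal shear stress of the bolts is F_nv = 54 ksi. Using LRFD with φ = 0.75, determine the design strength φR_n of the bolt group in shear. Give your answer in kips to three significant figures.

23.9 kips

A_b = π × 0.5² / 4 = 0.1963 in².
R_n = F_nv · A_b · n · n_s = 54 × 0.1963 × 3 × 1 = 31.81 kips.
Design strength φR_n = 0.75 × 31.81 = 23.9 kips.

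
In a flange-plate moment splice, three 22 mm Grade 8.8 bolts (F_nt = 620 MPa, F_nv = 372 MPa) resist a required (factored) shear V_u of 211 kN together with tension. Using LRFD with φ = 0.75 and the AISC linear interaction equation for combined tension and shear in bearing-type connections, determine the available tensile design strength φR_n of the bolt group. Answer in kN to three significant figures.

338 kN

A_b = π·22²/4 = 380.1 mm²; f_rv = 211 × 1000 / (3 × 380.1) = 185 MPa.
F'_nt = 1.3 F_nt − (F_nt / φF_nv) f_rv = 1.3·620 − (620/(0.75·372))·185 = 394.8 MPa, capped at F_nt → F'_nt = 394.8 MPa.
R_n = F'_nt · A_b · n = 394.8 × 380.1 × 3 / 1000 = 450.3 kN.
Design strength φR_n = 0.75 × 450.3 = 338 kN.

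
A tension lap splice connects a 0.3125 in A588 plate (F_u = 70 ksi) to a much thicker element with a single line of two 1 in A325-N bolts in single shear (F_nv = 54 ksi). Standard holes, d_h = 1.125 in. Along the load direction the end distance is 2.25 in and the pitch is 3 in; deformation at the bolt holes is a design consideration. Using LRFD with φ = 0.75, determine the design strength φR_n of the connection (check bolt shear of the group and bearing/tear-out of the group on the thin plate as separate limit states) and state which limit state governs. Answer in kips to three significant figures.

63.6 kips (bolt shear governs)

Bolt shear: A_b = π·1²/4 = 0.7854 in²; R_n = 54 × 0.7854 × 2 × 1 = 84.82 kips → 0.75 × 84.82 = 63.6 kips.
Bearing (1.2 l_c t F_u ≤ 2.4 d t F_u): upper limit = 2.4·1·0.3125·70 = 52.5 kips.
  Edge l_c = 2.25 − 1.125/2 = 1.688 → r_n = 44.3 kips; interior l_c = 3 − 1.125 = 1.875 → r_n = 49.22 kips.
  R_n,bearing = 1·44.3 + 1·49.22 = 93.52 kips → 0.75 × 93.52 = 70.1 kips.
Bolt shear governs: 63.6 kips.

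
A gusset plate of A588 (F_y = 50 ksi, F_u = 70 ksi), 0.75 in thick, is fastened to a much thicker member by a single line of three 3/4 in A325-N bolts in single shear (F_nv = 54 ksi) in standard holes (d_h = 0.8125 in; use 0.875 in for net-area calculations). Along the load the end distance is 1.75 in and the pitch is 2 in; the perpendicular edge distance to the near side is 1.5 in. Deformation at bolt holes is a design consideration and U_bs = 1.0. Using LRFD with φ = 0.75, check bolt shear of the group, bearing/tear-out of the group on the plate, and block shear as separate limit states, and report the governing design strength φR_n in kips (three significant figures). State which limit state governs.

Bolt shear: A_b = π·0.75²/4 = 0.4418 in²; R_n = 54 × 0.4418 × 3 × 1 = 71.57 kips → 0.75 × 71.57 = 53.7 kips.
Bearing: edge l_c = 1.344, r_n = 84.66 kips; interior l_c = 1.188, r_n = 74.81 kips; R_n = 84.66 + 2·74.81 = 234.3 kips → 176 kips.
Block shear: A_gv = 4.312, A_nv = 2.672, A_nt = 0.7969 in²; R_n = min(0.6F_uA_nv, 0.6F_yA_gv) + U_bs·F_u·A_nt = 168 kips → 126 kips.
Bolt shear governs: 53.7 kips.

53.7 kips (bolt shear governs)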